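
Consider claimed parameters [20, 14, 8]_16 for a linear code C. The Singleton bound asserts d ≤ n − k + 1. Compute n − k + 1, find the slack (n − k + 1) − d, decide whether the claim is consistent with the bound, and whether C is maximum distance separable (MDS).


Singleton RHS = n − k + 1 = 7, slack = -1, bound violated (no such code; not MDS).

Singleton bound: d ≤ n − k + 1.
Here n = 20, k = 14, so n − k + 1 = 7.
Given d = 8, check d ≤ 7: NO.
Slack = (n − k + 1) − d = -1.
The slack is negative: d = 8 exceeds n − k + 1 = 7 by 1, so the Singleton bound is violated and no linear [20, 14, 8]_16 code can exist. In particular it is not MDS (MDS requires d = n − k + 1 exactly).
Description: the claimed parameters are [20, 14, 8]_16; such a code would be impossible (violates the Singleton bound).


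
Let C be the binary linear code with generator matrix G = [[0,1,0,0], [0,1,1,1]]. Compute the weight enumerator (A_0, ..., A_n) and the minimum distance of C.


Weight distribution: A_0 = 1, A_1 = 1, A_2 = 1, A_3 = 1. Minimum distance d = 1.

Enumerate all 2^2 = 4 messages m ∈ F_2^2.
For each, compute codeword c = mG in F_2^4, then tally its weight.
  m = 00 → c = 0000, weight = 0.
  m = 10 → c = 0100, weight = 1.
  m = 01 → c = 0111, weight = 3.
  m = 11 → c = 0011, weight = 2.
Tally weights:
  weight 0: 1 codewords.
  weight 1: 1 codewords.
  weight 2: 1 codewords.
  weight 3: 1 codewords.
Minimum distance d = smallest w > 0 with A_w > 0 = 1.
Sanity: Σ A_w = 4 = 2^2 = 4 ✓.


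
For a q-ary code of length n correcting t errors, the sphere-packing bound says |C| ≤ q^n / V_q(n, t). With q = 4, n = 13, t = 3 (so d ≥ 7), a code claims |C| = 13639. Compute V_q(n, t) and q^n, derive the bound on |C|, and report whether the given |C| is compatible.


V_q(n, t) = 8464, q^n = 67108864, Hamming bound = 7928, |C| = 13639 > bound (violated).

Step 1: Compute V_q(n, t) = Σ_{j=0}^3 C(n, j) (q−1)^j.
  j = 0: C(13,0)·(3)^0 = 1·1 = 1.
  j = 1: C(13,1)·(3)^1 = 13·3 = 39.
  j = 2: C(13,2)·(3)^2 = 78·9 = 702.
  j = 3: C(13,3)·(3)^3 = 286·27 = 7722.
  V_q(n, t) = 1 + 39 + 702 + 7722 = 8464.
Step 2: q^n = 4^13 = 67108864.
Step 3: Hamming bound ⌊q^n / V_q(n,t)⌋ = ⌊67108864/8464⌋ = 7928.
Step 4: Compare |C| = 13639 to 7928: violated.
The claimed |C| lies above the Hamming bound, so no 4-ary code of length 13 with d ≥ 7 can have 13639 codewords.


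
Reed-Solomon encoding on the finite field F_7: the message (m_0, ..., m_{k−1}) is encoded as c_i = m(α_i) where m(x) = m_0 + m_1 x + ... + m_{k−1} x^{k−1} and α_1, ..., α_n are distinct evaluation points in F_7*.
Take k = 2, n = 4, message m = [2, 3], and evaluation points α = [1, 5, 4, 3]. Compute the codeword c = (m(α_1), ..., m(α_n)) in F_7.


c = [5, 3, 0, 4]

Message polynomial: m(x) = 2 + 3·x (mod 7).
For each evaluation point α_i, compute m(α_i) mod 7:
  α_1 = 1: Horner steps 3 → 5, so m(1) = 5.
  α_2 = 5: Horner steps 3 → 3, so m(5) = 3.
  α_3 = 4: Horner steps 3 → 0, so m(4) = 0.
  α_4 = 3: Horner steps 3 → 4, so m(3) = 4.
Codeword c = [5, 3, 0, 4] ∈ F_7^4.


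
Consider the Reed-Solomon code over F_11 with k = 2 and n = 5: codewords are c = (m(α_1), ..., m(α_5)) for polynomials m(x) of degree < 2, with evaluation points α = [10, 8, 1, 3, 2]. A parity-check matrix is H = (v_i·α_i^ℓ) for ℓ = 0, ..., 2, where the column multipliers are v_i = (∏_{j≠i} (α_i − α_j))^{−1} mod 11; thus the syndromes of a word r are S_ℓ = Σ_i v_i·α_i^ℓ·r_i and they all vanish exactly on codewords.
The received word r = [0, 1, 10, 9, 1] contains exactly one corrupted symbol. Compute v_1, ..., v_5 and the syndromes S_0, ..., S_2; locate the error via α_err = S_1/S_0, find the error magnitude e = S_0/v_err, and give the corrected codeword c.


S = (9, 7, 3), error at position 5, error magnitude e = 8, c = [0, 1, 10, 9, 4].

Step 1: column multipliers v_i = (∏_{j≠i}(α_i − α_j))^{−1} mod 11.
  i = 1 (α = 10): (10−8)(10−1)(10−3)(10−2) = 2·9·7·8 = 1008 ≡ 7, so v_1 = 7^{−1} = 8 (mod 11).
  i = 2 (α = 8): (8−10)(8−1)(8−3)(8−2) = (−2)·7·5·6 = −420 ≡ 9, so v_2 = 9^{−1} = 5 (mod 11).
  i = 3 (α = 1): (1−10)(1−8)(1−3)(1−2) = (−9)·(−7)·(−2)·(−1) = 126 ≡ 5, so v_3 = 5^{−1} = 9 (mod 11).
  i = 4 (α = 3): (3−10)(3−8)(3−1)(3−2) = (−7)·(−5)·2·1 = 70 ≡ 4, so v_4 = 4^{−1} = 3 (mod 11).
  i = 5 (α = 2): (2−10)(2−8)(2−1)(2−3) = (−8)·(−6)·1·(−1) = −48 ≡ 7, so v_5 = 7^{−1} = 8 (mod 11).
  v = [8, 5, 9, 3, 8].
Step 2: syndromes of r = [0, 1, 10, 9, 1] (all sums mod 11).
  S_0 = Σ v_i r_i = 8·0 + 5·1 + 9·10 + 3·9 + 8·1 = 130 ≡ 9.
  S_1 = Σ v_i α_i r_i = 8·10·0 + 5·8·1 + 9·1·10 + 3·3·9 + 8·2·1 = 227 ≡ 7.
  α_i^2 mod 11 = [1, 9, 1, 9, 4].
  S_2 = Σ v_i α_i^2 r_i = 8·1·0 + 5·9·1 + 9·1·10 + 3·9·9 + 8·4·1 = 410 ≡ 3.
  S = (9, 7, 3) ≠ 0, so r is not a codeword (an error is present).
Step 3: locate the error. For a single error e at position i, S_ℓ = v_i·e·α_i^ℓ, so α_err = S_1/S_0.
  S_0^{−1} = 9^{−1} = 5 (mod 11), so α_err = 7·5 = 35 ≡ 2 = α_5. Error position i = 5.
  Consistency check: S_2/S_1 = 3·8 = 24 ≡ 2 = α_err ✓ (single-error assumption holds).
Step 4: error magnitude e = S_0/v_5 = S_0·∏_{j≠5}(α_5 − α_j) = 9·7 = 63 ≡ 8 (mod 11).
Step 5: correct position 5: c_5 = r_5 − e = 1 − 8 ≡ 4 (mod 11). Hence c = [0, 1, 10, 9, 4].
  Check: interpolating c through the α_i gives m(x) = 5 + 5·x (degree < 2) with m(α_i) = c_i for every i, so c is indeed a codeword.


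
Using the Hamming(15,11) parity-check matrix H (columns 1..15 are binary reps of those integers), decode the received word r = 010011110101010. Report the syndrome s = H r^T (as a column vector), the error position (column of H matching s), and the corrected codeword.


s = (0, 1, 1, 0)^T, error position = 6, corrected codeword c = 010010110101010

Compute s = H r^T mod 2 one row at a time:
  s_1 = 1 + 0 + 1 + 0 + 1 + 0 + 1 + 0 = 4 ≡ 0 (mod 2).
  s_2 = 0 + 1 + 1 + 1 + 1 + 0 + 1 + 0 = 5 ≡ 1 (mod 2).
  s_3 = 1 + 0 + 1 + 1 + 1 + 0 + 1 + 0 = 5 ≡ 1 (mod 2).
  s_4 = 0 + 0 + 1 + 1 + 0 + 0 + 0 + 0 = 2 ≡ 0 (mod 2).
s = (0, 1, 1, 0)^T — this equals column 6 of H (binary 0110), so error is at position 6.
Correct: flip bit 6 of r = 010011110101010 to get c = 010010110101010.


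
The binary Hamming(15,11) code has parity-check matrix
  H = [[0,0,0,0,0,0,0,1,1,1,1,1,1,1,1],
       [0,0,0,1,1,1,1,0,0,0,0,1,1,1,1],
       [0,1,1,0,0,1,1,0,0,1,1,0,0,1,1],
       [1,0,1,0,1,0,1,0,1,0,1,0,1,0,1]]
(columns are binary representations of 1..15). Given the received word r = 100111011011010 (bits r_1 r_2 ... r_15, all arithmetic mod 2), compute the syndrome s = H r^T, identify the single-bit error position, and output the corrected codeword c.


s = (1, 1, 1, 0)^T, error position = 14, corrected codeword c = 100111011011000

Compute s = H r^T mod 2 one row at a time:
  s_1 = 1 + 1 + 0 + 1 + 1 + 0 + 1 + 0 = 5 ≡ 1 (mod 2).
  s_2 = 1 + 1 + 1 + 0 + 1 + 0 + 1 + 0 = 5 ≡ 1 (mod 2).
  s_3 = 0 + 0 + 1 + 0 + 0 + 1 + 1 + 0 = 3 ≡ 1 (mod 2).
  s_4 = 1 + 0 + 1 + 0 + 1 + 1 + 0 + 0 = 4 ≡ 0 (mod 2).
s = (1, 1, 1, 0)^T — this equals column 14 of H (binary 1110), so error is at position 14.
Correct: flip bit 14 of r = 100111011011010 to get c = 100111011011000.


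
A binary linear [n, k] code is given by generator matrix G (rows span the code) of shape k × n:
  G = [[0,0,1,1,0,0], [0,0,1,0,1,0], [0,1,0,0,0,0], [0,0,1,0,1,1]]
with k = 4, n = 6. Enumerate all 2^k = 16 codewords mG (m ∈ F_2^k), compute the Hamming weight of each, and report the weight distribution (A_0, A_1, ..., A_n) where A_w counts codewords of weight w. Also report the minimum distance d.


Weight distribution: A_0 = 1, A_1 = 2, A_2 = 4, A_3 = 6, A_4 = 3. Minimum distance d = 1.

Enumerate all 2^4 = 16 messages m ∈ F_2^4.
For each, compute codeword c = mG in F_2^6, then tally its weight.
  m = 0000 → c = 000000, weight = 0.
  m = 1000 → c = 001100, weight = 2.
  m = 0100 → c = 001010, weight = 2.
  m = 1100 → c = 000110, weight = 2.
  m = 0010 → c = 010000, weight = 1.
  m = 1010 → c = 011100, weight = 3.
  m = 0110 → c = 011010, weight = 3.
  m = 1110 → c = 010110, weight = 3.
  m = 0001 → c = 001011, weight = 3.
  m = 1001 → c = 000111, weight = 3.
  m = 0101 → c = 000001, weight = 1.
  m = 1101 → c = 001101, weight = 3.
  m = 0011 → c = 011011, weight = 4.
  m = 1011 → c = 010111, weight = 4.
  m = 0111 → c = 010001, weight = 2.
  m = 1111 → c = 011101, weight = 4.
Tally weights:
  weight 0: 1 codewords.
  weight 1: 2 codewords.
  weight 2: 4 codewords.
  weight 3: 6 codewords.
  weight 4: 3 codewords.
Minimum distance d = smallest w > 0 with A_w > 0 = 1.
Sanity: Σ A_w = 16 = 2^4 = 16 ✓.


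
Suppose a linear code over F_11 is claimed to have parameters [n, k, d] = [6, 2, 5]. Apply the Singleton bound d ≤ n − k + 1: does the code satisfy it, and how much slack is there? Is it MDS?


Singleton RHS = n − k + 1 = 5, slack = 0, bound satisfied, MDS.

Singleton bound: d ≤ n − k + 1.
Here n = 6, k = 2, so n − k + 1 = 5.
Given d = 5, check d ≤ 5: YES.
Slack = (n − k + 1) − d = 0.
The code is MDS (slack = 0).
Description: the claimed parameters are [6, 2, 5]_11; such a code would be MDS (meets Singleton bound).


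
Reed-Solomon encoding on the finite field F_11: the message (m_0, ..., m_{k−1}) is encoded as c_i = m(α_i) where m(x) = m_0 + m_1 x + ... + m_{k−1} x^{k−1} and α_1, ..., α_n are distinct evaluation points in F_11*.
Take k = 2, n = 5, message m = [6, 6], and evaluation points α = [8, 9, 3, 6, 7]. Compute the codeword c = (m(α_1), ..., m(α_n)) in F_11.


c = [10, 5, 2, 9, 4]

Message polynomial: m(x) = 6 + 6·x (mod 11).
For each evaluation point α_i, compute m(α_i) mod 11:
  α_1 = 8: Horner steps 6 → 10, so m(8) = 10.
  α_2 = 9: Horner steps 6 → 5, so m(9) = 5.
  α_3 = 3: Horner steps 6 → 2, so m(3) = 2.
  α_4 = 6: Horner steps 6 → 9, so m(6) = 9.
  α_5 = 7: Horner steps 6 → 4, so m(7) = 4.
Codeword c = [10, 5, 2, 9, 4] ∈ F_11^5.


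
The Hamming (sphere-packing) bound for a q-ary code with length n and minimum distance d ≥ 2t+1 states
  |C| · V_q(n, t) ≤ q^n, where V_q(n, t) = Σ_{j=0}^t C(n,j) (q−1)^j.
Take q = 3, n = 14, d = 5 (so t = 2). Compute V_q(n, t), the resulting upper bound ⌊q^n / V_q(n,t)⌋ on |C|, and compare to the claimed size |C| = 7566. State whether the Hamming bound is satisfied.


V_q(n, t) = 393, q^n = 4782969, Hamming bound = 12170, |C| = 7566 ≤ bound (satisfied).

Step 1: Compute V_q(n, t) = Σ_{j=0}^2 C(n, j) (q−1)^j.
  j = 0: C(14,0)·(2)^0 = 1·1 = 1.
  j = 1: C(14,1)·(2)^1 = 14·2 = 28.
  j = 2: C(14,2)·(2)^2 = 91·4 = 364.
  V_q(n, t) = 1 + 28 + 364 = 393.
Step 2: q^n = 3^14 = 4782969.
Step 3: Hamming bound ⌊q^n / V_q(n,t)⌋ = ⌊4782969/393⌋ = 12170.
Step 4: Compare |C| = 7566 to 12170: satisfied.
The claimed |C| lies below the Hamming bound.


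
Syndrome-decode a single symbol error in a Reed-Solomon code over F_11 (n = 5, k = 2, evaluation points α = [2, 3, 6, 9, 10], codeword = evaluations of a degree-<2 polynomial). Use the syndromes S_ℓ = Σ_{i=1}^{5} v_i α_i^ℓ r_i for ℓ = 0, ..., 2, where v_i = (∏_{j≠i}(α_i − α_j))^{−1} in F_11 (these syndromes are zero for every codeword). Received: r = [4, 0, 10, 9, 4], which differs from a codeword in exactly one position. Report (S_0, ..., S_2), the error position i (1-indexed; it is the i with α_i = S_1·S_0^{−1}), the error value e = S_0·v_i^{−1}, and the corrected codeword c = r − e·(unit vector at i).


S = (8, 3, 8), error at position 5, error magnitude e = 10, c = [4, 0, 10, 9, 5].

Step 1: column multipliers v_i = (∏_{j≠i}(α_i − α_j))^{−1} mod 11.
  i = 1 (α = 2): (2−3)(2−6)(2−9)(2−10) = (−1)·(−4)·(−7)·(−8) = 224 ≡ 4, so v_1 = 4^{−1} = 3 (mod 11).
  i = 2 (α = 3): (3−2)(3−6)(3−9)(3−10) = 1·(−3)·(−6)·(−7) = −126 ≡ 6, so v_2 = 6^{−1} = 2 (mod 11).
  i = 3 (α = 6): (6−2)(6−3)(6−9)(6−10) = 4·3·(−3)·(−4) = 144 ≡ 1, so v_3 = 1^{−1} = 1 (mod 11).
  i = 4 (α = 9): (9−2)(9−3)(9−6)(9−10) = 7·6·3·(−1) = −126 ≡ 6, so v_4 = 6^{−1} = 2 (mod 11).
  i = 5 (α = 10): (10−2)(10−3)(10−6)(10−9) = 8·7·4·1 = 224 ≡ 4, so v_5 = 4^{−1} = 3 (mod 11).
  v = [3, 2, 1, 2, 3].
Step 2: syndromes of r = [4, 0, 10, 9, 4] (all sums mod 11).
  S_0 = Σ v_i r_i = 3·4 + 2·0 + 1·10 + 2·9 + 3·4 = 52 ≡ 8.
  S_1 = Σ v_i α_i r_i = 3·2·4 + 2·3·0 + 1·6·10 + 2·9·9 + 3·10·4 = 366 ≡ 3.
  α_i^2 mod 11 = [4, 9, 3, 4, 1].
  S_2 = Σ v_i α_i^2 r_i = 3·4·4 + 2·9·0 + 1·3·10 + 2·4·9 + 3·1·4 = 162 ≡ 8.
  S = (8, 3, 8) ≠ 0, so r is not a codeword (an error is present).
Step 3: locate the error. For a single error e at position i, S_ℓ = v_i·e·α_i^ℓ, so α_err = S_1/S_0.
  S_0^{−1} = 8^{−1} = 7 (mod 11), so α_err = 3·7 = 21 ≡ 10 = α_5. Error position i = 5.
  Consistency check: S_2/S_1 = 8·4 = 32 ≡ 10 = α_err ✓ (single-error assumption holds).
Step 4: error magnitude e = S_0/v_5 = S_0·∏_{j≠5}(α_5 − α_j) = 8·4 = 32 ≡ 10 (mod 11).
Step 5: correct position 5: c_5 = r_5 − e = 4 − 10 ≡ 5 (mod 11). Hence c = [4, 0, 10, 9, 5].
  Check: interpolating c through the α_i gives m(x) = 1 + 7·x (degree < 2) with m(α_i) = c_i for every i, so c is indeed a codeword.


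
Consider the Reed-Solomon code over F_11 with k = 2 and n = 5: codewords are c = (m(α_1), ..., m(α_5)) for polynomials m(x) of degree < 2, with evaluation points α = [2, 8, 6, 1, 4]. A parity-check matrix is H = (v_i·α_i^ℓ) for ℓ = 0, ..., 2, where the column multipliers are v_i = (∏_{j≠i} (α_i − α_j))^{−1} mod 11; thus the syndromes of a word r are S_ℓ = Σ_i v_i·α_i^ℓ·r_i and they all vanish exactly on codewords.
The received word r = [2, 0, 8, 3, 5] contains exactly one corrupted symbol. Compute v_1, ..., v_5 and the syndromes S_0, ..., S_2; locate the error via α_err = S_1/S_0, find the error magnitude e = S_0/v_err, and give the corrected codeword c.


S = (5, 5, 5), error at position 4, error magnitude e = 8, c = [2, 0, 8, 6, 5].

Step 1: column multipliers v_i = (∏_{j≠i}(α_i − α_j))^{−1} mod 11.
  i = 1 (α = 2): (2−8)(2−6)(2−1)(2−4) = (−6)·(−4)·1·(−2) = −48 ≡ 7, so v_1 = 7^{−1} = 8 (mod 11).
  i = 2 (α = 8): (8−2)(8−6)(8−1)(8−4) = 6·2·7·4 = 336 ≡ 6, so v_2 = 6^{−1} = 2 (mod 11).
  i = 3 (α = 6): (6−2)(6−8)(6−1)(6−4) = 4·(−2)·5·2 = −80 ≡ 8, so v_3 = 8^{−1} = 7 (mod 11).
  i = 4 (α = 1): (1−2)(1−8)(1−6)(1−4) = (−1)·(−7)·(−5)·(−3) = 105 ≡ 6, so v_4 = 6^{−1} = 2 (mod 11).
  i = 5 (α = 4): (4−2)(4−8)(4−6)(4−1) = 2·(−4)·(−2)·3 = 48 ≡ 4, so v_5 = 4^{−1} = 3 (mod 11).
  v = [8, 2, 7, 2, 3].
Step 2: syndromes of r = [2, 0, 8, 3, 5] (all sums mod 11).
  S_0 = Σ v_i r_i = 8·2 + 2·0 + 7·8 + 2·3 + 3·5 = 93 ≡ 5.
  S_1 = Σ v_i α_i r_i = 8·2·2 + 2·8·0 + 7·6·8 + 2·1·3 + 3·4·5 = 434 ≡ 5.
  α_i^2 mod 11 = [4, 9, 3, 1, 5].
  S_2 = Σ v_i α_i^2 r_i = 8·4·2 + 2·9·0 + 7·3·8 + 2·1·3 + 3·5·5 = 313 ≡ 5.
  S = (5, 5, 5) ≠ 0, so r is not a codeword (an error is present).
Step 3: locate the error. For a single error e at position i, S_ℓ = v_i·e·α_i^ℓ, so α_err = S_1/S_0.
  S_0^{−1} = 5^{−1} = 9 (mod 11), so α_err = 5·9 = 45 ≡ 1 = α_4. Error position i = 4.
  Consistency check: S_2/S_1 = 5·9 = 45 ≡ 1 = α_err ✓ (single-error assumption holds).
Step 4: error magnitude e = S_0/v_4 = S_0·∏_{j≠4}(α_4 − α_j) = 5·6 = 30 ≡ 8 (mod 11).
Step 5: correct position 4: c_4 = r_4 − e = 3 − 8 ≡ 6 (mod 11). Hence c = [2, 0, 8, 6, 5].
  Check: interpolating c through the α_i gives m(x) = 10 + 7·x (degree < 2) with m(α_i) = c_i for every i, so c is indeed a codeword.


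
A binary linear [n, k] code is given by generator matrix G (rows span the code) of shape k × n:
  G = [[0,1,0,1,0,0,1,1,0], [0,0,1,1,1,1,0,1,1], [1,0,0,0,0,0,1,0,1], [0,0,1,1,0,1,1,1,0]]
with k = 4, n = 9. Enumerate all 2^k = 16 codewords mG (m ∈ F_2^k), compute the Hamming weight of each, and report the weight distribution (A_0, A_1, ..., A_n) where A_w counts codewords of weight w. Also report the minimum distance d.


Weight distribution: A_0 = 1, A_2 = 1, A_3 = 3, A_4 = 1, A_5 = 4, A_6 = 5, A_7 = 1. Minimum distance d = 2.

Enumerate all 2^4 = 16 messages m ∈ F_2^4.
For each, compute codeword c = mG in F_2^9, then tally its weight.
  m = 0000 → c = 000000000, weight = 0.
  m = 1000 → c = 010100110, weight = 4.
  m = 0100 → c = 001111011, weight = 6.
  m = 1100 → c = 011011101, weight = 6.
  m = 0010 → c = 100000101, weight = 3.
  m = 1010 → c = 110100011, weight = 5.
  m = 0110 → c = 101111110, weight = 7.
  m = 1110 → c = 111011000, weight = 5.
  m = 0001 → c = 001101110, weight = 5.
  m = 1001 → c = 011001000, weight = 3.
  m = 0101 → c = 000010101, weight = 3.
  m = 1101 → c = 010110011, weight = 5.
  m = 0011 → c = 101101011, weight = 6.
  m = 1011 → c = 111001101, weight = 6.
  m = 0111 → c = 100010000, weight = 2.
  m = 1111 → c = 110110110, weight = 6.
Tally weights:
  weight 0: 1 codewords.
  weight 2: 1 codewords.
  weight 3: 3 codewords.
  weight 4: 1 codewords.
  weight 5: 4 codewords.
  weight 6: 5 codewords.
  weight 7: 1 codewords.
Minimum distance d = smallest w > 0 with A_w > 0 = 2.
Sanity: Σ A_w = 16 = 2^4 = 16 ✓.


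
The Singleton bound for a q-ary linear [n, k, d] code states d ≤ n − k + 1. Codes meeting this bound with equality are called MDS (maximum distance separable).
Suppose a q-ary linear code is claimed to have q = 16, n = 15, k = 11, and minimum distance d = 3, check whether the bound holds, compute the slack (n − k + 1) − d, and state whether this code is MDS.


Singleton RHS = n − k + 1 = 5, slack = 2, bound satisfied, not MDS.

Singleton bound: d ≤ n − k + 1.
Here n = 15, k = 11, so n − k + 1 = 5.
Given d = 3, check d ≤ 5: YES.
Slack = (n − k + 1) − d = 2.
The code is NOT MDS (slack = 2 > 0).
Description: the claimed parameters are [15, 11, 3]_16; such a code would be non-MDS.


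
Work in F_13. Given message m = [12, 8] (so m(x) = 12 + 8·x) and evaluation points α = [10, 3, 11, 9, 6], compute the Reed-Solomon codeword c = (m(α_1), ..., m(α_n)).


c = [1, 10, 9, 6, 8]

Message polynomial: m(x) = 12 + 8·x (mod 13).
For each evaluation point α_i, compute m(α_i) mod 13:
  α_1 = 10: Horner steps 8 → 1, so m(10) = 1.
  α_2 = 3: Horner steps 8 → 10, so m(3) = 10.
  α_3 = 11: Horner steps 8 → 9, so m(11) = 9.
  α_4 = 9: Horner steps 8 → 6, so m(9) = 6.
  α_5 = 6: Horner steps 8 → 8, so m(6) = 8.
Codeword c = [1, 10, 9, 6, 8] ∈ F_13^5.


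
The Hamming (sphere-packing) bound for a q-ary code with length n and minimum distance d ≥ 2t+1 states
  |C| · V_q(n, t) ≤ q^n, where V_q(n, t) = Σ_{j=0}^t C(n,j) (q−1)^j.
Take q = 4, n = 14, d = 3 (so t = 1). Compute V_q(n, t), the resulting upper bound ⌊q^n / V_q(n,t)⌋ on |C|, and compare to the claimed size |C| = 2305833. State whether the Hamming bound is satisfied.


V_q(n, t) = 43, q^n = 268435456, Hamming bound = 6242685, |C| = 2305833 ≤ bound (satisfied).

Step 1: Compute V_q(n, t) = Σ_{j=0}^1 C(n, j) (q−1)^j.
  j = 0: C(14,0)·(3)^0 = 1·1 = 1.
  j = 1: C(14,1)·(3)^1 = 14·3 = 42.
  V_q(n, t) = 1 + 42 = 43.
Step 2: q^n = 4^14 = 268435456.
Step 3: Hamming bound ⌊q^n / V_q(n,t)⌋ = ⌊268435456/43⌋ = 6242685.
Step 4: Compare |C| = 2305833 to 6242685: satisfied.
The claimed |C| lies below the Hamming bound.


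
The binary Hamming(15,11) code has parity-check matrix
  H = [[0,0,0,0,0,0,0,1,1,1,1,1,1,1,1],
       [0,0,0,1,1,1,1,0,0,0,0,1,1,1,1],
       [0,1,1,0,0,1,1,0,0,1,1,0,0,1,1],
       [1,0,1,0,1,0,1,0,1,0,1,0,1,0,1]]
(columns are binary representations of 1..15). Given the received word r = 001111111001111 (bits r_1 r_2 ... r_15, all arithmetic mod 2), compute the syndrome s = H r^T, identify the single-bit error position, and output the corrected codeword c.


s = (0, 0, 1, 0)^T, error position = 2, corrected codeword c = 011111111001111

Compute s = H r^T mod 2 one row at a time:
  s_1 = 1 + 1 + 0 + 0 + 1 + 1 + 1 + 1 = 6 ≡ 0 (mod 2).
  s_2 = 1 + 1 + 1 + 1 + 1 + 1 + 1 + 1 = 8 ≡ 0 (mod 2).
  s_3 = 0 + 1 + 1 + 1 + 0 + 0 + 1 + 1 = 5 ≡ 1 (mod 2).
  s_4 = 0 + 1 + 1 + 1 + 1 + 0 + 1 + 1 = 6 ≡ 0 (mod 2).
s = (0, 0, 1, 0)^T — this equals column 2 of H (binary 0010), so error is at position 2.
Correct: flip bit 2 of r = 001111111001111 to get c = 011111111001111.


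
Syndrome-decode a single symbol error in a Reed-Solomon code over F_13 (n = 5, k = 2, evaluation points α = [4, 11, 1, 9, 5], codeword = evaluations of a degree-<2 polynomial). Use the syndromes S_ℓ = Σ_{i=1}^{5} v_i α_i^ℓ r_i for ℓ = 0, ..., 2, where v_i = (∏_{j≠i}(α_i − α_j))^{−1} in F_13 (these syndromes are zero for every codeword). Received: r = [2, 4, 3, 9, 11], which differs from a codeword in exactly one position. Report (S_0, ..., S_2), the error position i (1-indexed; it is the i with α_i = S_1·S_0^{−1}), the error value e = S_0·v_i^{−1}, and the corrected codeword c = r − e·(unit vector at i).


S = (1, 5, 12), error at position 5, error magnitude e = 5, c = [2, 4, 3, 9, 6].

Step 1: column multipliers v_i = (∏_{j≠i}(α_i − α_j))^{−1} mod 13.
  i = 1 (α = 4): (4−11)(4−1)(4−9)(4−5) = (−7)·3·(−5)·(−1) = −105 ≡ 12, so v_1 = 12^{−1} = 12 (mod 13).
  i = 2 (α = 11): (11−4)(11−1)(11−9)(11−5) = 7·10·2·6 = 840 ≡ 8, so v_2 = 8^{−1} = 5 (mod 13).
  i = 3 (α = 1): (1−4)(1−11)(1−9)(1−5) = (−3)·(−10)·(−8)·(−4) = 960 ≡ 11, so v_3 = 11^{−1} = 6 (mod 13).
  i = 4 (α = 9): (9−4)(9−11)(9−1)(9−5) = 5·(−2)·8·4 = −320 ≡ 5, so v_4 = 5^{−1} = 8 (mod 13).
  i = 5 (α = 5): (5−4)(5−11)(5−1)(5−9) = 1·(−6)·4·(−4) = 96 ≡ 5, so v_5 = 5^{−1} = 8 (mod 13).
  v = [12, 5, 6, 8, 8].
Step 2: syndromes of r = [2, 4, 3, 9, 11] (all sums mod 13).
  S_0 = Σ v_i r_i = 12·2 + 5·4 + 6·3 + 8·9 + 8·11 = 222 ≡ 1.
  S_1 = Σ v_i α_i r_i = 12·4·2 + 5·11·4 + 6·1·3 + 8·9·9 + 8·5·11 = 1422 ≡ 5.
  α_i^2 mod 13 = [3, 4, 1, 3, 12].
  S_2 = Σ v_i α_i^2 r_i = 12·3·2 + 5·4·4 + 6·1·3 + 8·3·9 + 8·12·11 = 1442 ≡ 12.
  S = (1, 5, 12) ≠ 0, so r is not a codeword (an error is present).
Step 3: locate the error. For a single error e at position i, S_ℓ = v_i·e·α_i^ℓ, so α_err = S_1/S_0.
  S_0^{−1} = 1^{−1} = 1 (mod 13), so α_err = 5·1 = 5 ≡ 5 = α_5. Error position i = 5.
  Consistency check: S_2/S_1 = 12·8 = 96 ≡ 5 = α_err ✓ (single-error assumption holds).
Step 4: error magnitude e = S_0/v_5 = S_0·∏_{j≠5}(α_5 − α_j) = 1·5 = 5 ≡ 5 (mod 13).
Step 5: correct position 5: c_5 = r_5 − e = 11 − 5 ≡ 6 (mod 13). Hence c = [2, 4, 3, 9, 6].
  Check: interpolating c through the α_i gives m(x) = 12 + 4·x (degree < 2) with m(α_i) = c_i for every i, so c is indeed a codeword.


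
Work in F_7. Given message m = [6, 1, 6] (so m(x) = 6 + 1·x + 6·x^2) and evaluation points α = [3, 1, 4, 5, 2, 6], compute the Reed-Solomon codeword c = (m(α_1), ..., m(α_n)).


c = [0, 6, 1, 0, 4, 4]

Message polynomial: m(x) = 6 + 1·x + 6·x^2 (mod 7).
For each evaluation point α_i, compute m(α_i) mod 7:
  α_1 = 3: Horner steps 6 → 5 → 0, so m(3) = 0.
  α_2 = 1: Horner steps 6 → 0 → 6, so m(1) = 6.
  α_3 = 4: Horner steps 6 → 4 → 1, so m(4) = 1.
  α_4 = 5: Horner steps 6 → 3 → 0, so m(5) = 0.
  α_5 = 2: Horner steps 6 → 6 → 4, so m(2) = 4.
  α_6 = 6: Horner steps 6 → 2 → 4, so m(6) = 4.
Codeword c = [0, 6, 1, 0, 4, 4] ∈ F_7^6.


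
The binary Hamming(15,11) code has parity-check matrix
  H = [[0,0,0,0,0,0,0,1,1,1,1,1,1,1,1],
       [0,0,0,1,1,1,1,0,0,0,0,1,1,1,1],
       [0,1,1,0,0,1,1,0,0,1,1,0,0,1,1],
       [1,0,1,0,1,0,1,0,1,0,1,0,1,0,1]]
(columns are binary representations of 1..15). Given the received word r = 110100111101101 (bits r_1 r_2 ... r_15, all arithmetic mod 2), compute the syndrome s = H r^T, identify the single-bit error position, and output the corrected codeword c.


s = (0, 1, 0, 1)^T, error position = 5, corrected codeword c = 110110111101101

Compute s = H r^T mod 2 one row at a time:
  s_1 = 1 + 1 + 1 + 0 + 1 + 1 + 0 + 1 = 6 ≡ 0 (mod 2).
  s_2 = 1 + 0 + 0 + 1 + 1 + 1 + 0 + 1 = 5 ≡ 1 (mod 2).
  s_3 = 1 + 0 + 0 + 1 + 1 + 0 + 0 + 1 = 4 ≡ 0 (mod 2).
  s_4 = 1 + 0 + 0 + 1 + 1 + 0 + 1 + 1 = 5 ≡ 1 (mod 2).
s = (0, 1, 0, 1)^T — this equals column 5 of H (binary 0101), so error is at position 5.
Correct: flip bit 5 of r = 110100111101101 to get c = 110110111101101.


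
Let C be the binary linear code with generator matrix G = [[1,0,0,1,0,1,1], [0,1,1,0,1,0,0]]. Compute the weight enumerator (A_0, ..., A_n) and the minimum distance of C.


Weight distribution: A_0 = 1, A_3 = 1, A_4 = 1, A_7 = 1. Minimum distance d = 3.

Enumerate all 2^2 = 4 messages m ∈ F_2^2.
For each, compute codeword c = mG in F_2^7, then tally its weight.
  m = 00 → c = 0000000, weight = 0.
  m = 10 → c = 1001011, weight = 4.
  m = 01 → c = 0110100, weight = 3.
  m = 11 → c = 1111111, weight = 7.
Tally weights:
  weight 0: 1 codewords.
  weight 3: 1 codewords.
  weight 4: 1 codewords.
  weight 7: 1 codewords.
Minimum distance d = smallest w > 0 with A_w > 0 = 3.
Sanity: Σ A_w = 4 = 2^2 = 4 ✓.


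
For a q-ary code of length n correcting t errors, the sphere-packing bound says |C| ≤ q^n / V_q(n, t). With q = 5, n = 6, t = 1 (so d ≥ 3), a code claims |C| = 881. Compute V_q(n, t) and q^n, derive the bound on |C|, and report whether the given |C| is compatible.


V_q(n, t) = 25, q^n = 15625, Hamming bound = 625, |C| = 881 > bound (violated).

Step 1: Compute V_q(n, t) = Σ_{j=0}^1 C(n, j) (q−1)^j.
  j = 0: C(6,0)·(4)^0 = 1·1 = 1.
  j = 1: C(6,1)·(4)^1 = 6·4 = 24.
  V_q(n, t) = 1 + 24 = 25.
Step 2: q^n = 5^6 = 15625.
Step 3: Hamming bound ⌊q^n / V_q(n,t)⌋ = ⌊15625/25⌋ = 625.
Step 4: Compare |C| = 881 to 625: violated.
The claimed |C| lies above the Hamming bound, so no 5-ary code of length 6 with d ≥ 3 can have 881 codewords.


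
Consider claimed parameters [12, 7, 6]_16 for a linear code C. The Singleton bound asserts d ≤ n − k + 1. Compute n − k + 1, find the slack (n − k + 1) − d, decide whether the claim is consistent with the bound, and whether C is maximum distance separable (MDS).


Singleton RHS = n − k + 1 = 6, slack = 0, bound satisfied, MDS.

Singleton bound: d ≤ n − k + 1.
Here n = 12, k = 7, so n − k + 1 = 6.
Given d = 6, check d ≤ 6: YES.
Slack = (n − k + 1) − d = 0.
The code is MDS (slack = 0).
Description: the claimed parameters are [12, 7, 6]_16; such a code would be MDS (meets Singleton bound).


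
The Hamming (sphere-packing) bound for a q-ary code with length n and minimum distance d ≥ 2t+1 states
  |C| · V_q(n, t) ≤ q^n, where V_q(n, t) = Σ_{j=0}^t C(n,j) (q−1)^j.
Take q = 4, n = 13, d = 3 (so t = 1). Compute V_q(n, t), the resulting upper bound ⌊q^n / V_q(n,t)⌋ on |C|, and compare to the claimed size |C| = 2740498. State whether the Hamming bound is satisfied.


V_q(n, t) = 40, q^n = 67108864, Hamming bound = 1677721, |C| = 2740498 > bound (violated).

Step 1: Compute V_q(n, t) = Σ_{j=0}^1 C(n, j) (q−1)^j.
  j = 0: C(13,0)·(3)^0 = 1·1 = 1.
  j = 1: C(13,1)·(3)^1 = 13·3 = 39.
  V_q(n, t) = 1 + 39 = 40.
Step 2: q^n = 4^13 = 67108864.
Step 3: Hamming bound ⌊q^n / V_q(n,t)⌋ = ⌊67108864/40⌋ = 1677721.
Step 4: Compare |C| = 2740498 to 1677721: violated.
The claimed |C| lies above the Hamming bound, so no 4-ary code of length 13 with d ≥ 3 can have 2740498 codewords.


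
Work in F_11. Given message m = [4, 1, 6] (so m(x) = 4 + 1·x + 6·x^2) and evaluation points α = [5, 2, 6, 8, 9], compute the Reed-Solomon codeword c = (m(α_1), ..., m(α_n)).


c = [5, 8, 6, 0, 4]

Message polynomial: m(x) = 4 + 1·x + 6·x^2 (mod 11).
For each evaluation point α_i, compute m(α_i) mod 11:
  α_1 = 5: Horner steps 6 → 9 → 5, so m(5) = 5.
  α_2 = 2: Horner steps 6 → 2 → 8, so m(2) = 8.
  α_3 = 6: Horner steps 6 → 4 → 6, so m(6) = 6.
  α_4 = 8: Horner steps 6 → 5 → 0, so m(8) = 0.
  α_5 = 9: Horner steps 6 → 0 → 4, so m(9) = 4.
Codeword c = [5, 8, 6, 0, 4] ∈ F_11^5.


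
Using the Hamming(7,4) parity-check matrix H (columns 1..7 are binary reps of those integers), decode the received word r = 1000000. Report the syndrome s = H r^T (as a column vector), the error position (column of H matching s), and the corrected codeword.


s = (0, 0, 1)^T, error position = 1, corrected codeword c = 0000000

Compute s = H r^T mod 2 one row at a time:
  s_1 = 0 + 0 + 0 + 0 = 0 ≡ 0 (mod 2).
  s_2 = 0 + 0 + 0 + 0 = 0 ≡ 0 (mod 2).
  s_3 = 1 + 0 + 0 + 0 = 1 ≡ 1 (mod 2).
s = (0, 0, 1)^T — this equals column 1 of H (binary 001), so error is at position 1.
Correct: flip bit 1 of r = 1000000 to get c = 0000000.


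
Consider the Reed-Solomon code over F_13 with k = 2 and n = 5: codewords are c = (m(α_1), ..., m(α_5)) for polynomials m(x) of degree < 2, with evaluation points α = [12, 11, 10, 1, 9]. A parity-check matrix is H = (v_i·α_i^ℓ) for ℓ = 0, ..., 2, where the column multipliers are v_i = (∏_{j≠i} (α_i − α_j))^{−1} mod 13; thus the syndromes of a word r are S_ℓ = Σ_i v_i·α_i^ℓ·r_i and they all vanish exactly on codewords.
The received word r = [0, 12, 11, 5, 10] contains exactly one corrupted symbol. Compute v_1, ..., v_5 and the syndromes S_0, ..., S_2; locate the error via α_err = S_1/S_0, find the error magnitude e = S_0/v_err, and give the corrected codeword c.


S = (1, 1, 1), error at position 4, error magnitude e = 3, c = [0, 12, 11, 2, 10].

Step 1: column multipliers v_i = (∏_{j≠i}(α_i − α_j))^{−1} mod 13.
  i = 1 (α = 12): (12−11)(12−10)(12−1)(12−9) = 1·2·11·3 = 66 ≡ 1, so v_1 = 1^{−1} = 1 (mod 13).
  i = 2 (α = 11): (11−12)(11−10)(11−1)(11−9) = (−1)·1·10·2 = −20 ≡ 6, so v_2 = 6^{−1} = 11 (mod 13).
  i = 3 (α = 10): (10−12)(10−11)(10−1)(10−9) = (−2)·(−1)·9·1 = 18 ≡ 5, so v_3 = 5^{−1} = 8 (mod 13).
  i = 4 (α = 1): (1−12)(1−11)(1−10)(1−9) = (−11)·(−10)·(−9)·(−8) = 7920 ≡ 3, so v_4 = 3^{−1} = 9 (mod 13).
  i = 5 (α = 9): (9−12)(9−11)(9−10)(9−1) = (−3)·(−2)·(−1)·8 = −48 ≡ 4, so v_5 = 4^{−1} = 10 (mod 13).
  v = [1, 11, 8, 9, 10].
Step 2: syndromes of r = [0, 12, 11, 5, 10] (all sums mod 13).
  S_0 = Σ v_i r_i = 1·0 + 11·12 + 8·11 + 9·5 + 10·10 = 365 ≡ 1.
  S_1 = Σ v_i α_i r_i = 1·12·0 + 11·11·12 + 8·10·11 + 9·1·5 + 10·9·10 = 3277 ≡ 1.
  α_i^2 mod 13 = [1, 4, 9, 1, 3].
  S_2 = Σ v_i α_i^2 r_i = 1·1·0 + 11·4·12 + 8·9·11 + 9·1·5 + 10·3·10 = 1665 ≡ 1.
  S = (1, 1, 1) ≠ 0, so r is not a codeword (an error is present).
Step 3: locate the error. For a single error e at position i, S_ℓ = v_i·e·α_i^ℓ, so α_err = S_1/S_0.
  S_0^{−1} = 1^{−1} = 1 (mod 13), so α_err = 1·1 = 1 ≡ 1 = α_4. Error position i = 4.
  Consistency check: S_2/S_1 = 1·1 = 1 ≡ 1 = α_err ✓ (single-error assumption holds).
Step 4: error magnitude e = S_0/v_4 = S_0·∏_{j≠4}(α_4 − α_j) = 1·3 = 3 ≡ 3 (mod 13).
Step 5: correct position 4: c_4 = r_4 − e = 5 − 3 ≡ 2 (mod 13). Hence c = [0, 12, 11, 2, 10].
  Check: interpolating c through the α_i gives m(x) = 1 + 1·x (degree < 2) with m(α_i) = c_i for every i, so c is indeed a codeword.


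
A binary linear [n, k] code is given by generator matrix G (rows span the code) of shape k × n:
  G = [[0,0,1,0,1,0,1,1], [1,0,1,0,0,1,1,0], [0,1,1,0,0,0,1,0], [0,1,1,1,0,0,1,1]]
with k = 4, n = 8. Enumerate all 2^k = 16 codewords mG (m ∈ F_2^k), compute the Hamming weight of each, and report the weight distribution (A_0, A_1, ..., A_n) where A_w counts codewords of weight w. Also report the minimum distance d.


Weight distribution: A_0 = 1, A_2 = 1, A_3 = 4, A_4 = 5, A_5 = 2, A_6 = 1, A_7 = 2. Minimum distance d = 2.

Enumerate all 2^4 = 16 messages m ∈ F_2^4.
For each, compute codeword c = mG in F_2^8, then tally its weight.
  m = 0000 → c = 00000000, weight = 0.
  m = 1000 → c = 00101011, weight = 4.
  m = 0100 → c = 10100110, weight = 4.
  m = 1100 → c = 10001101, weight = 4.
  m = 0010 → c = 01100010, weight = 3.
  m = 1010 → c = 01001001, weight = 3.
  m = 0110 → c = 11000100, weight = 3.
  m = 1110 → c = 11101111, weight = 7.
  m = 0001 → c = 01110011, weight = 5.
  m = 1001 → c = 01011000, weight = 3.
  m = 0101 → c = 11010101, weight = 5.
  m = 1101 → c = 11111110, weight = 7.
  m = 0011 → c = 00010001, weight = 2.
  m = 1011 → c = 00111010, weight = 4.
  m = 0111 → c = 10110111, weight = 6.
  m = 1111 → c = 10011100, weight = 4.
Tally weights:
  weight 0: 1 codewords.
  weight 2: 1 codewords.
  weight 3: 4 codewords.
  weight 4: 5 codewords.
  weight 5: 2 codewords.
  weight 6: 1 codewords.
  weight 7: 2 codewords.
Minimum distance d = smallest w > 0 with A_w > 0 = 2.
Sanity: Σ A_w = 16 = 2^4 = 16 ✓.


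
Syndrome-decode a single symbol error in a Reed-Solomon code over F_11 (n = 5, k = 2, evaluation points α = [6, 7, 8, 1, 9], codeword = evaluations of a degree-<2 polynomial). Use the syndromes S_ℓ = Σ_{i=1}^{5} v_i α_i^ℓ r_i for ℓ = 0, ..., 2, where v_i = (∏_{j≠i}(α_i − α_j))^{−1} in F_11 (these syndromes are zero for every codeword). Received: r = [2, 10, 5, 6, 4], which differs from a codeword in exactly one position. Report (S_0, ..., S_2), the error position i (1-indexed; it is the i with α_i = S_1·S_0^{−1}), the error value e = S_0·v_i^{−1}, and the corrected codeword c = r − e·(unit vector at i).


S = (8, 9, 6), error at position 3, error magnitude e = 9, c = [2, 10, 7, 6, 4].

Step 1: column multipliers v_i = (∏_{j≠i}(α_i − α_j))^{−1} mod 11.
  i = 1 (α = 6): (6−7)(6−8)(6−1)(6−9) = (−1)·(−2)·5·(−3) = −30 ≡ 3, so v_1 = 3^{−1} = 4 (mod 11).
  i = 2 (α = 7): (7−6)(7−8)(7−1)(7−9) = 1·(−1)·6·(−2) = 12 ≡ 1, so v_2 = 1^{−1} = 1 (mod 11).
  i = 3 (α = 8): (8−6)(8−7)(8−1)(8−9) = 2·1·7·(−1) = −14 ≡ 8, so v_3 = 8^{−1} = 7 (mod 11).
  i = 4 (α = 1): (1−6)(1−7)(1−8)(1−9) = (−5)·(−6)·(−7)·(−8) = 1680 ≡ 8, so v_4 = 8^{−1} = 7 (mod 11).
  i = 5 (α = 9): (9−6)(9−7)(9−8)(9−1) = 3·2·1·8 = 48 ≡ 4, so v_5 = 4^{−1} = 3 (mod 11).
  v = [4, 1, 7, 7, 3].
Step 2: syndromes of r = [2, 10, 5, 6, 4] (all sums mod 11).
  S_0 = Σ v_i r_i = 4·2 + 1·10 + 7·5 + 7·6 + 3·4 = 107 ≡ 8.
  S_1 = Σ v_i α_i r_i = 4·6·2 + 1·7·10 + 7·8·5 + 7·1·6 + 3·9·4 = 548 ≡ 9.
  α_i^2 mod 11 = [3, 5, 9, 1, 4].
  S_2 = Σ v_i α_i^2 r_i = 4·3·2 + 1·5·10 + 7·9·5 + 7·1·6 + 3·4·4 = 479 ≡ 6.
  S = (8, 9, 6) ≠ 0, so r is not a codeword (an error is present).
Step 3: locate the error. For a single error e at position i, S_ℓ = v_i·e·α_i^ℓ, so α_err = S_1/S_0.
  S_0^{−1} = 8^{−1} = 7 (mod 11), so α_err = 9·7 = 63 ≡ 8 = α_3. Error position i = 3.
  Consistency check: S_2/S_1 = 6·5 = 30 ≡ 8 = α_err ✓ (single-error assumption holds).
Step 4: error magnitude e = S_0/v_3 = S_0·∏_{j≠3}(α_3 − α_j) = 8·8 = 64 ≡ 9 (mod 11).
Step 5: correct position 3: c_3 = r_3 − e = 5 − 9 ≡ 7 (mod 11). Hence c = [2, 10, 7, 6, 4].
  Check: interpolating c through the α_i gives m(x) = 9 + 8·x (degree < 2) with m(α_i) = c_i for every i, so c is indeed a codeword.


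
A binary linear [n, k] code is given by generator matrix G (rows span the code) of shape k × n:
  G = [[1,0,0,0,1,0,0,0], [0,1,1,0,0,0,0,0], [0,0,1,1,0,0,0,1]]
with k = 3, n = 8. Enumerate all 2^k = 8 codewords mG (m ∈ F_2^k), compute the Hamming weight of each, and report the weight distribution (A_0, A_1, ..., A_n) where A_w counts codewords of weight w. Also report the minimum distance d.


Weight distribution: A_0 = 1, A_2 = 2, A_3 = 2, A_4 = 1, A_5 = 2. Minimum distance d = 2.

Enumerate all 2^3 = 8 messages m ∈ F_2^3.
For each, compute codeword c = mG in F_2^8, then tally its weight.
  m = 000 → c = 00000000, weight = 0.
  m = 100 → c = 10001000, weight = 2.
  m = 010 → c = 01100000, weight = 2.
  m = 110 → c = 11101000, weight = 4.
  m = 001 → c = 00110001, weight = 3.
  m = 101 → c = 10111001, weight = 5.
  m = 011 → c = 01010001, weight = 3.
  m = 111 → c = 11011001, weight = 5.
Tally weights:
  weight 0: 1 codewords.
  weight 2: 2 codewords.
  weight 3: 2 codewords.
  weight 4: 1 codewords.
  weight 5: 2 codewords.
Minimum distance d = smallest w > 0 with A_w > 0 = 2.
Sanity: Σ A_w = 8 = 2^3 = 8 ✓.


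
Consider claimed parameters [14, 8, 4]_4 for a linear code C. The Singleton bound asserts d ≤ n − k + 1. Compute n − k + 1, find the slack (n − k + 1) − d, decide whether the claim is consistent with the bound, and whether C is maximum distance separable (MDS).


Singleton RHS = n − k + 1 = 7, slack = 3, bound satisfied, not MDS.

Singleton bound: d ≤ n − k + 1.
Here n = 14, k = 8, so n − k + 1 = 7.
Given d = 4, check d ≤ 7: YES.
Slack = (n − k + 1) − d = 3.
The code is NOT MDS (slack = 3 > 0).
Description: the claimed parameters are [14, 8, 4]_4; such a code would be non-MDS.


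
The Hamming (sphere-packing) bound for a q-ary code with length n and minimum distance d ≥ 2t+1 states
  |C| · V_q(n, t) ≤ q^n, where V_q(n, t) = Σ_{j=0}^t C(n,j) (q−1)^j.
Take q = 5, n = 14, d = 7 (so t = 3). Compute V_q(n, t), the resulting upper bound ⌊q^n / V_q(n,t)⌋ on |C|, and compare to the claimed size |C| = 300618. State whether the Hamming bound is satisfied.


V_q(n, t) = 24809, q^n = 6103515625, Hamming bound = 246020, |C| = 300618 > bound (violated).

Step 1: Compute V_q(n, t) = Σ_{j=0}^3 C(n, j) (q−1)^j.
  j = 0: C(14,0)·(4)^0 = 1·1 = 1.
  j = 1: C(14,1)·(4)^1 = 14·4 = 56.
  j = 2: C(14,2)·(4)^2 = 91·16 = 1456.
  j = 3: C(14,3)·(4)^3 = 364·64 = 23296.
  V_q(n, t) = 1 + 56 + 1456 + 23296 = 24809.
Step 2: q^n = 5^14 = 6103515625.
Step 3: Hamming bound ⌊q^n / V_q(n,t)⌋ = ⌊6103515625/24809⌋ = 246020.
Step 4: Compare |C| = 300618 to 246020: violated.
The claimed |C| lies above the Hamming bound, so no 5-ary code of length 14 with d ≥ 7 can have 300618 codewords.


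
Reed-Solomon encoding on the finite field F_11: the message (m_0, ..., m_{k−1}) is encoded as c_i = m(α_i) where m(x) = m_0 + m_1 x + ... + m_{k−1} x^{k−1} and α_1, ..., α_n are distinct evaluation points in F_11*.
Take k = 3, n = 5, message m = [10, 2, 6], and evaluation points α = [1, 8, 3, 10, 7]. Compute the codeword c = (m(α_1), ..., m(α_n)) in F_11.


c = [7, 3, 4, 3, 10]

Message polynomial: m(x) = 10 + 2·x + 6·x^2 (mod 11).
For each evaluation point α_i, compute m(α_i) mod 11:
  α_1 = 1: Horner steps 6 → 8 → 7, so m(1) = 7.
  α_2 = 8: Horner steps 6 → 6 → 3, so m(8) = 3.
  α_3 = 3: Horner steps 6 → 9 → 4, so m(3) = 4.
  α_4 = 10: Horner steps 6 → 7 → 3, so m(10) = 3.
  α_5 = 7: Horner steps 6 → 0 → 10, so m(7) = 10.
Codeword c = [7, 3, 4, 3, 10] ∈ F_11^5.


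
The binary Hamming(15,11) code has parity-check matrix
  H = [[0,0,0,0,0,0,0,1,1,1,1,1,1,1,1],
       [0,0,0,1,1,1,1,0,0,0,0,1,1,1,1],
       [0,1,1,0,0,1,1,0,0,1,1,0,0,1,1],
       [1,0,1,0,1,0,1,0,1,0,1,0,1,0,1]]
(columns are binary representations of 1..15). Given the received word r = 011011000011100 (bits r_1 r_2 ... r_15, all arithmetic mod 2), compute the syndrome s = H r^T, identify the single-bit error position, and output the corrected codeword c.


s = (1, 0, 0, 0)^T, error position = 8, corrected codeword c = 011011010011100

Compute s = H r^T mod 2 one row at a time:
  s_1 = 0 + 0 + 0 + 1 + 1 + 1 + 0 + 0 = 3 ≡ 1 (mod 2).
  s_2 = 0 + 1 + 1 + 0 + 1 + 1 + 0 + 0 = 4 ≡ 0 (mod 2).
  s_3 = 1 + 1 + 1 + 0 + 0 + 1 + 0 + 0 = 4 ≡ 0 (mod 2).
  s_4 = 0 + 1 + 1 + 0 + 0 + 1 + 1 + 0 = 4 ≡ 0 (mod 2).
s = (1, 0, 0, 0)^T — this equals column 8 of H (binary 1000), so error is at position 8.
Correct: flip bit 8 of r = 011011000011100 to get c = 011011010011100.


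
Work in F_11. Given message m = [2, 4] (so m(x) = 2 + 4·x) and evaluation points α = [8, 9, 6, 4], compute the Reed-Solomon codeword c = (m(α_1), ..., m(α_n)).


c = [1, 5, 4, 7]

Message polynomial: m(x) = 2 + 4·x (mod 11).
For each evaluation point α_i, compute m(α_i) mod 11:
  α_1 = 8: Horner steps 4 → 1, so m(8) = 1.
  α_2 = 9: Horner steps 4 → 5, so m(9) = 5.
  α_3 = 6: Horner steps 4 → 4, so m(6) = 4.
  α_4 = 4: Horner steps 4 → 7, so m(4) = 7.
Codeword c = [1, 5, 4, 7] ∈ F_11^4.
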